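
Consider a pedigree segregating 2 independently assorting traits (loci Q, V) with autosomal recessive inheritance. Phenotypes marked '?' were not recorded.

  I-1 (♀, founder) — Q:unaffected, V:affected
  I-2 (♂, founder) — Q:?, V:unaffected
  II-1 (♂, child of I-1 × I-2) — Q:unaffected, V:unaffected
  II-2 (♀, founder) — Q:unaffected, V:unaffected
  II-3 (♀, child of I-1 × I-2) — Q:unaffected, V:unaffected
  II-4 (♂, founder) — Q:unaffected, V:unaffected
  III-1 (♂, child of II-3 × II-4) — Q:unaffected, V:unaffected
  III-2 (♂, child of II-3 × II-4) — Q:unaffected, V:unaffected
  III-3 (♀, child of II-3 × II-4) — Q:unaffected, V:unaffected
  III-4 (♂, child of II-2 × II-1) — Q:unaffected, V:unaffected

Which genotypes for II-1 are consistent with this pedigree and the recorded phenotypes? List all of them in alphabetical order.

Q/I-1 un ·: QQ|Qq
Q/I-2 ? ·: QQ|Qq|qq
Q/II-1 un I-1×I-2: QQ|Qq
Q/II-2 un ·: QQ|Qq
Q/II-3 un I-1×I-2: QQ|Qq
Q/II-4 un ·: QQ|Qq
Q/III-1 un II-3×II-4: QQ|Qq
Q/III-2 un II-3×II-4: QQ|Qq
Q/III-3 un II-3×II-4: QQ|Qq
Q/III-4 un II-2×II-1: QQ|Qq
⇒ Q over [I-1,I-2,II-1,II-2,II-3,II-4,III-1,III-2,III-3,III-4]: 680 consistent
V/I-1 aff ·: vv
V/I-2 un ·: VV|Vv
V/II-1 un I-1×I-2: Vv
V/II-2 un ·: VV|Vv
V/II-3 un I-1×I-2: Vv
V/II-4 un ·: VV|Vv
V/III-1 un II-3×II-4: VV|Vv
V/III-2 un II-3×II-4: VV|Vv
V/III-3 un II-3×II-4: VV|Vv
V/III-4 un II-2×II-1: VV|Vv
⇒ V over [I-1,I-2,II-1,II-2,II-3,II-4,III-1,III-2,III-3,III-4]: 128 consistent

II-1 ∈ {QQ Vv, Qq Vv}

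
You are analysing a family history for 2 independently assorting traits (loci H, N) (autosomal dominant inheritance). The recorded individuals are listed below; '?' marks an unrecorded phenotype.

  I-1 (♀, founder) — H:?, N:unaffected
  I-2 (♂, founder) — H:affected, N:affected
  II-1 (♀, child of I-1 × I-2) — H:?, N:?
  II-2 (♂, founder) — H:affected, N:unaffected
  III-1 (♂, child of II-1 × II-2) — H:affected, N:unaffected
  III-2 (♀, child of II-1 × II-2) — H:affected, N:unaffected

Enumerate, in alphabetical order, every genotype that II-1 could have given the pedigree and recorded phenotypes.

H/I-1 ? ·: hh|Hh|HH
H/I-2 aff ·: Hh|HH
H/II-1 ? I-1×I-2: hh|Hh|HH
H/II-2 aff ·: Hh|HH
H/III-1 aff II-1×II-2: Hh|HH
H/III-2 aff II-1×II-2: Hh|HH
⇒ H over [I-1,I-2,II-1,II-2,III-1,III-2]: 64 consistent
N/I-1 un ·: nn
N/I-2 aff ·: Nn|NN
N/II-1 ? I-1×I-2: nn|Nn
N/II-2 un ·: nn
N/III-1 un II-1×II-2: nn
N/III-2 un II-1×II-2: nn
⇒ N over [I-1,I-2,II-1,II-2,III-1,III-2]: 3 consistent

II-1 ∈ {HH Nn, HH nn, Hh Nn, Hh nn, hh Nn, hh nn}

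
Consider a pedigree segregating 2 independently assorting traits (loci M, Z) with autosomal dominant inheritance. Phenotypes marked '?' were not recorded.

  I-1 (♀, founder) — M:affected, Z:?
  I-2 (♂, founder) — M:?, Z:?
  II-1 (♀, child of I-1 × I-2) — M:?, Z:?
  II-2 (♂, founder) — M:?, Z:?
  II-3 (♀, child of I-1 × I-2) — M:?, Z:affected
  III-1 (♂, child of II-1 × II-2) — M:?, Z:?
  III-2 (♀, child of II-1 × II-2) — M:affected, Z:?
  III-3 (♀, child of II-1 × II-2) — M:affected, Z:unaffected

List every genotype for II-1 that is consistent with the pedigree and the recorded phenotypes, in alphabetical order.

II-1 ∈ {MM Zz, MM zz, Mm Zz, Mm zz, mm Zz, mm zz}

M/I-1 aff ·: Mm|MM
M/I-2 ? ·: mm|Mm|MM
M/II-1 ? I-1×I-2: mm|Mm|MM
M/II-2 ? ·: mm|Mm|MM
M/II-3 ? I-1×I-2: mm|Mm|MM
M/III-1 ? II-1×II-2: mm|Mm|MM
M/III-2 aff II-1×II-2: Mm|MM
M/III-3 aff II-1×II-2: Mm|MM
⇒ M over [I-1,I-2,II-1,II-2,II-3,III-1,III-2,III-3]: 315 consistent
Z/I-1 ? ·: zz|Zz|ZZ
Z/I-2 ? ·: zz|Zz|ZZ
Z/II-1 ? I-1×I-2: zz|Zz
Z/II-2 ? ·: zz|Zz
Z/II-3 aff I-1×I-2: Zz|ZZ
Z/III-1 ? II-1×II-2: zz|Zz|ZZ
Z/III-2 ? II-1×II-2: zz|Zz|ZZ
Z/III-3 un II-1×II-2: zz
⇒ Z over [I-1,I-2,II-1,II-2,II-3,III-1,III-2,III-3]: 150 consistent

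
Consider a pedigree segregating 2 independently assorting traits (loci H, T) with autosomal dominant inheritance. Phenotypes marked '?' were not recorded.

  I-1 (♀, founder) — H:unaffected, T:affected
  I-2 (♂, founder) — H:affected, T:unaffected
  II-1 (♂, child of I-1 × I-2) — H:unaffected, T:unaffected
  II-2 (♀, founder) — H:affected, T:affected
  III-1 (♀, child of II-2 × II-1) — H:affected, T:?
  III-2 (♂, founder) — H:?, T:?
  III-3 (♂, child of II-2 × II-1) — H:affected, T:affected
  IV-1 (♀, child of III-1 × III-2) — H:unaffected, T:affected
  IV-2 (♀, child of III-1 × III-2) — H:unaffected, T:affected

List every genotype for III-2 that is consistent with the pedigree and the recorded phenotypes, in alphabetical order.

III-2 ∈ {Hh TT, Hh Tt, Hh tt, hh TT, hh Tt, hh tt}

H/I-1 un ·: hh
H/I-2 aff ·: Hh
H/II-1 un I-1×I-2: hh
H/II-2 aff ·: Hh|HH
H/III-1 aff II-2×II-1: Hh
H/III-2 ? ·: hh|Hh
H/III-3 aff II-2×II-1: Hh
H/IV-1 un III-1×III-2: hh
H/IV-2 un III-1×III-2: hh
⇒ H over [I-1,I-2,II-1,II-2,III-1,III-2,III-3,IV-1,IV-2]: 4 consistent
T/I-1 aff ·: Tt
T/I-2 un ·: tt
T/II-1 un I-1×I-2: tt
T/II-2 aff ·: Tt|TT
T/III-1 ? II-2×II-1: tt|Tt
T/III-2 ? ·: tt|Tt|TT
T/III-3 aff II-2×II-1: Tt
T/IV-1 aff III-1×III-2: Tt|TT
T/IV-2 aff III-1×III-2: Tt|TT
⇒ T over [I-1,I-2,II-1,II-2,III-1,III-2,III-3,IV-1,IV-2]: 20 consistent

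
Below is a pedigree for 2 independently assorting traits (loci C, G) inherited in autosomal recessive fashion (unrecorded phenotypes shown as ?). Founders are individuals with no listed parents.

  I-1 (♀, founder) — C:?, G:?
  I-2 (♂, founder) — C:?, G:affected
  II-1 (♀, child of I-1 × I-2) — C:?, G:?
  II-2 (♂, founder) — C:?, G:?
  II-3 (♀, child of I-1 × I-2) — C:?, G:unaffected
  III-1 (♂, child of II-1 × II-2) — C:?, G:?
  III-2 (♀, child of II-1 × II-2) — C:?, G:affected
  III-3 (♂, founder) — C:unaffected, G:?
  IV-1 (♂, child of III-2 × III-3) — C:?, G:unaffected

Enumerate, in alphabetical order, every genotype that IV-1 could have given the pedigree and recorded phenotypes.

C/I-1 ? ·: CC|Cc|cc
C/I-2 ? ·: CC|Cc|cc
C/II-1 ? I-1×I-2: CC|Cc|cc
C/II-2 ? ·: CC|Cc|cc
C/II-3 ? I-1×I-2: CC|Cc|cc
C/III-1 ? II-1×II-2: CC|Cc|cc
C/III-2 ? II-1×II-2: CC|Cc|cc
C/III-3 un ·: CC|Cc
C/IV-1 ? III-2×III-3: CC|Cc|cc
⇒ C over [I-1,I-2,II-1,II-2,II-3,III-1,III-2,III-3,IV-1]: 1229 consistent
G/I-1 ? ·: GG|Gg
G/I-2 aff ·: gg
G/II-1 ? I-1×I-2: Gg|gg
G/II-2 ? ·: Gg|gg
G/II-3 un I-1×I-2: Gg
G/III-1 ? II-1×II-2: GG|Gg|gg
G/III-2 aff II-1×II-2: gg
G/III-3 ? ·: GG|Gg
G/IV-1 un III-2×III-3: Gg
⇒ G over [I-1,I-2,II-1,II-2,II-3,III-1,III-2,III-3,IV-1]: 26 consistent

IV-1 ∈ {CC Gg, Cc Gg, cc Gg}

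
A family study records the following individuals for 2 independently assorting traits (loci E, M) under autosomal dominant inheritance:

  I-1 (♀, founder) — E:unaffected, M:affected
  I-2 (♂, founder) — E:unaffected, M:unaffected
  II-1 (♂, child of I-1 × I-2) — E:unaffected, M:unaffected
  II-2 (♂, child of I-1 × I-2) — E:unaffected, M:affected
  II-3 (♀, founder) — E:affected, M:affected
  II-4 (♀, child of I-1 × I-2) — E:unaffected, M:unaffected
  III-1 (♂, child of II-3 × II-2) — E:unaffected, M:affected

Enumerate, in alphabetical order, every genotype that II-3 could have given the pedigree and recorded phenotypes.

E/I-1 un ·: ee
E/I-2 un ·: ee
E/II-1 un I-1×I-2: ee
E/II-2 un I-1×I-2: ee
E/II-3 aff ·: Ee
E/II-4 un I-1×I-2: ee
E/III-1 un II-3×II-2: ee
⇒ E over [I-1,I-2,II-1,II-2,II-3,II-4,III-1]: 1 consistent
M/I-1 aff ·: Mm
M/I-2 un ·: mm
M/II-1 un I-1×I-2: mm
M/II-2 aff I-1×I-2: Mm
M/II-3 aff ·: Mm|MM
M/II-4 un I-1×I-2: mm
M/III-1 aff II-3×II-2: Mm|MM
⇒ M over [I-1,I-2,II-1,II-2,II-3,II-4,III-1]: 4 consistent

II-3 ∈ {Ee MM, Ee Mm}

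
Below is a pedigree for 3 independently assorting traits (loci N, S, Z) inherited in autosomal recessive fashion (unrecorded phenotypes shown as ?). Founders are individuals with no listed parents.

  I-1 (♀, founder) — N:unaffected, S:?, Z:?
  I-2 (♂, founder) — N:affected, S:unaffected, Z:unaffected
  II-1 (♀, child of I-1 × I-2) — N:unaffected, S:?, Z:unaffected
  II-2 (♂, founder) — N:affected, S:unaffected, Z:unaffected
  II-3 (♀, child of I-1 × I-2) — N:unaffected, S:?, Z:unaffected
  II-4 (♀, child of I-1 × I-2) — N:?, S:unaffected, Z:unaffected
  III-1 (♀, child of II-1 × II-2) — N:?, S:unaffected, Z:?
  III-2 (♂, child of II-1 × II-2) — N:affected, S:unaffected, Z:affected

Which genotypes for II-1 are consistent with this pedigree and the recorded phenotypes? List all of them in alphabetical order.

II-1 ∈ {Nn SS Zz, Nn Ss Zz, Nn ss Zz}

N/I-1 un ·: NN|Nn
N/I-2 aff ·: nn
N/II-1 un I-1×I-2: Nn
N/II-2 aff ·: nn
N/II-3 un I-1×I-2: Nn
N/II-4 ? I-1×I-2: Nn|nn
N/III-1 ? II-1×II-2: Nn|nn
N/III-2 aff II-1×II-2: nn
⇒ N over [I-1,I-2,II-1,II-2,II-3,II-4,III-1,III-2]: 6 consistent
S/I-1 ? ·: SS|Ss|ss
S/I-2 un ·: SS|Ss
S/II-1 ? I-1×I-2: SS|Ss|ss
S/II-2 un ·: SS|Ss
S/II-3 ? I-1×I-2: SS|Ss|ss
S/II-4 un I-1×I-2: SS|Ss
S/III-1 un II-1×II-2: SS|Ss
S/III-2 un II-1×II-2: SS|Ss
⇒ S over [I-1,I-2,II-1,II-2,II-3,II-4,III-1,III-2]: 227 consistent
Z/I-1 ? ·: ZZ|Zz|zz
Z/I-2 un ·: ZZ|Zz
Z/II-1 un I-1×I-2: Zz
Z/II-2 un ·: Zz
Z/II-3 un I-1×I-2: ZZ|Zz
Z/II-4 un I-1×I-2: ZZ|Zz
Z/III-1 ? II-1×II-2: ZZ|Zz|zz
Z/III-2 aff II-1×II-2: zz
⇒ Z over [I-1,I-2,II-1,II-2,II-3,II-4,III-1,III-2]: 42 consistent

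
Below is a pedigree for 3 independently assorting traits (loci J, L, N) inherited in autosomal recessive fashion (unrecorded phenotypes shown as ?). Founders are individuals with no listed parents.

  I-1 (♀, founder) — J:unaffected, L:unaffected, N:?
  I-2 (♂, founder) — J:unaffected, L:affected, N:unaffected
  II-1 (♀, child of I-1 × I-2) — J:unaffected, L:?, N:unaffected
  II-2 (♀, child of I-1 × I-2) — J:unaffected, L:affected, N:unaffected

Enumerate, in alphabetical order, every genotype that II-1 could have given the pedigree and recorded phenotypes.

II-1 ∈ {JJ Ll NN, JJ Ll Nn, JJ ll NN, JJ ll Nn, Jj Ll NN, Jj Ll Nn, Jj ll NN, Jj ll Nn}

J/I-1 un ·: JJ|Jj
J/I-2 un ·: JJ|Jj
J/II-1 un I-1×I-2: JJ|Jj
J/II-2 un I-1×I-2: JJ|Jj
⇒ J over [I-1,I-2,II-1,II-2]: 13 consistent
L/I-1 un ·: Ll
L/I-2 aff ·: ll
L/II-1 ? I-1×I-2: Ll|ll
L/II-2 aff I-1×I-2: ll
⇒ L over [I-1,I-2,II-1,II-2]: 2 consistent
N/I-1 ? ·: NN|Nn|nn
N/I-2 un ·: NN|Nn
N/II-1 un I-1×I-2: NN|Nn
N/II-2 un I-1×I-2: NN|Nn
⇒ N over [I-1,I-2,II-1,II-2]: 15 consistent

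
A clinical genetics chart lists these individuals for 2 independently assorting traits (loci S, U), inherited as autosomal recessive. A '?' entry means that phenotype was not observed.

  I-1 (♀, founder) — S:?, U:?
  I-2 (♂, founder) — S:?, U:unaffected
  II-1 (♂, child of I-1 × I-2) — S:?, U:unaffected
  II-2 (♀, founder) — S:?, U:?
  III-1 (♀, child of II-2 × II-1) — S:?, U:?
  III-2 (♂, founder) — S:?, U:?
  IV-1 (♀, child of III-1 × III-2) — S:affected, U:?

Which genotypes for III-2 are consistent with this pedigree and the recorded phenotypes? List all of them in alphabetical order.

S/I-1 ? ·: SS|Ss|ss
S/I-2 ? ·: SS|Ss|ss
S/II-1 ? I-1×I-2: SS|Ss|ss
S/II-2 ? ·: SS|Ss|ss
S/III-1 ? II-2×II-1: Ss|ss
S/III-2 ? ·: Ss|ss
S/IV-1 aff III-1×III-2: ss
⇒ S over [I-1,I-2,II-1,II-2,III-1,III-2,IV-1]: 118 consistent
U/I-1 ? ·: UU|Uu|uu
U/I-2 un ·: UU|Uu
U/II-1 un I-1×I-2: UU|Uu
U/II-2 ? ·: UU|Uu|uu
U/III-1 ? II-2×II-1: UU|Uu|uu
U/III-2 ? ·: UU|Uu|uu
U/IV-1 ? III-1×III-2: UU|Uu|uu
⇒ U over [I-1,I-2,II-1,II-2,III-1,III-2,IV-1]: 273 consistent

III-2 ∈ {Ss UU, Ss Uu, Ss uu, ss UU, ss Uu, ss uu}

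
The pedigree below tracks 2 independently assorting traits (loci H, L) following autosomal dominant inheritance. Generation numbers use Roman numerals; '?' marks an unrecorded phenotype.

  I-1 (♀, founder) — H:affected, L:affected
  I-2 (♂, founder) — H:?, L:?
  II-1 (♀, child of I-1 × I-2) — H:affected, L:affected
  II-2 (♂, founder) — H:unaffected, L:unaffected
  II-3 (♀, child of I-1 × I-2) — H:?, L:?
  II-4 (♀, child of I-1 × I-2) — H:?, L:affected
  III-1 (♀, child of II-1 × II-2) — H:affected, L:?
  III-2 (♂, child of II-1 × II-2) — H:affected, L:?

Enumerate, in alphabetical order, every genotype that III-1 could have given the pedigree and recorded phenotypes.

H/I-1 aff ·: Hh|HH
H/I-2 ? ·: hh|Hh|HH
H/II-1 aff I-1×I-2: Hh|HH
H/II-2 un ·: hh
H/II-3 ? I-1×I-2: hh|Hh|HH
H/II-4 ? I-1×I-2: hh|Hh|HH
H/III-1 aff II-1×II-2: Hh
H/III-2 aff II-1×II-2: Hh
⇒ H over [I-1,I-2,II-1,II-2,II-3,II-4,III-1,III-2]: 40 consistent
L/I-1 aff ·: Ll|LL
L/I-2 ? ·: ll|Ll|LL
L/II-1 aff I-1×I-2: Ll|LL
L/II-2 un ·: ll
L/II-3 ? I-1×I-2: ll|Ll|LL
L/II-4 aff I-1×I-2: Ll|LL
L/III-1 ? II-1×II-2: ll|Ll
L/III-2 ? II-1×II-2: ll|Ll
⇒ L over [I-1,I-2,II-1,II-2,II-3,II-4,III-1,III-2]: 83 consistent

III-1 ∈ {Hh Ll, Hh ll}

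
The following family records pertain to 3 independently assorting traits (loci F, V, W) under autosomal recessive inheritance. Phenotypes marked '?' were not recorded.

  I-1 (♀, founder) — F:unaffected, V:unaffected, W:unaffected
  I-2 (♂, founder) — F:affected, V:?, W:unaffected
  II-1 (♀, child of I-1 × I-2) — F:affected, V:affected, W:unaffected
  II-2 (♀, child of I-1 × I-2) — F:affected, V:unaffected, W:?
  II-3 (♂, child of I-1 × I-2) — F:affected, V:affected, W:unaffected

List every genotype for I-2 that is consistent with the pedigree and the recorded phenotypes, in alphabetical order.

I-2 ∈ {ff Vv WW, ff Vv Ww, ff vv WW, ff vv Ww}

F/I-1 un ·: Ff
F/I-2 aff ·: ff
F/II-1 aff I-1×I-2: ff
F/II-2 aff I-1×I-2: ff
F/II-3 aff I-1×I-2: ff
⇒ F over [I-1,I-2,II-1,II-2,II-3]: 1 consistent
V/I-1 un ·: Vv
V/I-2 ? ·: Vv|vv
V/II-1 aff I-1×I-2: vv
V/II-2 un I-1×I-2: VV|Vv
V/II-3 aff I-1×I-2: vv
⇒ V over [I-1,I-2,II-1,II-2,II-3]: 3 consistent
W/I-1 un ·: WW|Ww
W/I-2 un ·: WW|Ww
W/II-1 un I-1×I-2: WW|Ww
W/II-2 ? I-1×I-2: WW|Ww|ww
W/II-3 un I-1×I-2: WW|Ww
⇒ W over [I-1,I-2,II-1,II-2,II-3]: 29 consistent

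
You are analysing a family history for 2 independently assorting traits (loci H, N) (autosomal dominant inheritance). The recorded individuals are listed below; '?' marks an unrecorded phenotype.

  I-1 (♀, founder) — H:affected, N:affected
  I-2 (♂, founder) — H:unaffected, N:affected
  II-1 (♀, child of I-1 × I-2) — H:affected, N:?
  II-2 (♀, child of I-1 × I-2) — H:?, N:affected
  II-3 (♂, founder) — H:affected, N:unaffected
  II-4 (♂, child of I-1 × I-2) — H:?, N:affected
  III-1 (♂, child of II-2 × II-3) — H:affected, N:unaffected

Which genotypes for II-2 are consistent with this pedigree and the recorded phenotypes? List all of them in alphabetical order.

H/I-1 aff ·: Hh|HH
H/I-2 un ·: hh
H/II-1 aff I-1×I-2: Hh
H/II-2 ? I-1×I-2: hh|Hh
H/II-3 aff ·: Hh|HH
H/II-4 ? I-1×I-2: hh|Hh
H/III-1 aff II-2×II-3: Hh|HH
⇒ H over [I-1,I-2,II-1,II-2,II-3,II-4,III-1]: 16 consistent
N/I-1 aff ·: Nn|NN
N/I-2 aff ·: Nn|NN
N/II-1 ? I-1×I-2: nn|Nn|NN
N/II-2 aff I-1×I-2: Nn
N/II-3 un ·: nn
N/II-4 aff I-1×I-2: Nn|NN
N/III-1 un II-2×II-3: nn
⇒ N over [I-1,I-2,II-1,II-2,II-3,II-4,III-1]: 14 consistent

II-2 ∈ {Hh Nn, hh Nn}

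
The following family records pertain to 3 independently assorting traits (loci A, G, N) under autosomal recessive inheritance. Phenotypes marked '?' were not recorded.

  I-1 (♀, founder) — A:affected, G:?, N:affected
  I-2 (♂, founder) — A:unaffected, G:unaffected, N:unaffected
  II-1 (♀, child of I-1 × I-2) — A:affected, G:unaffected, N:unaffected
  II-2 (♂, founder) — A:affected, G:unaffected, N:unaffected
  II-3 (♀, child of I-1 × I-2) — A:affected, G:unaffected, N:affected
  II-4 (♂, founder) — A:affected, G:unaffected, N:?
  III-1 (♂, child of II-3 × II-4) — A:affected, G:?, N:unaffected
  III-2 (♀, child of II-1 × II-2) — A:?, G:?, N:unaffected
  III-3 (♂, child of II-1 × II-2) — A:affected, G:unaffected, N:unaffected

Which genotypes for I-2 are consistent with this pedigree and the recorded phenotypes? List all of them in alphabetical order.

A/I-1 aff ·: aa
A/I-2 un ·: Aa
A/II-1 aff I-1×I-2: aa
A/II-2 aff ·: aa
A/II-3 aff I-1×I-2: aa
A/II-4 aff ·: aa
A/III-1 aff II-3×II-4: aa
A/III-2 ? II-1×II-2: aa
A/III-3 aff II-1×II-2: aa
⇒ A over [I-1,I-2,II-1,II-2,II-3,II-4,III-1,III-2,III-3]: 1 consistent
G/I-1 ? ·: GG|Gg|gg
G/I-2 un ·: GG|Gg
G/II-1 un I-1×I-2: GG|Gg
G/II-2 un ·: GG|Gg
G/II-3 un I-1×I-2: GG|Gg
G/II-4 un ·: GG|Gg
G/III-1 ? II-3×II-4: GG|Gg|gg
G/III-2 ? II-1×II-2: GG|Gg|gg
G/III-3 un II-1×II-2: GG|Gg
⇒ G over [I-1,I-2,II-1,II-2,II-3,II-4,III-1,III-2,III-3]: 475 consistent
N/I-1 aff ·: nn
N/I-2 un ·: Nn
N/II-1 un I-1×I-2: Nn
N/II-2 un ·: NN|Nn
N/II-3 aff I-1×I-2: nn
N/II-4 ? ·: NN|Nn
N/III-1 un II-3×II-4: Nn
N/III-2 un II-1×II-2: NN|Nn
N/III-3 un II-1×II-2: NN|Nn
⇒ N over [I-1,I-2,II-1,II-2,II-3,II-4,III-1,III-2,III-3]: 16 consistent

I-2 ∈ {Aa GG Nn, Aa Gg Nn}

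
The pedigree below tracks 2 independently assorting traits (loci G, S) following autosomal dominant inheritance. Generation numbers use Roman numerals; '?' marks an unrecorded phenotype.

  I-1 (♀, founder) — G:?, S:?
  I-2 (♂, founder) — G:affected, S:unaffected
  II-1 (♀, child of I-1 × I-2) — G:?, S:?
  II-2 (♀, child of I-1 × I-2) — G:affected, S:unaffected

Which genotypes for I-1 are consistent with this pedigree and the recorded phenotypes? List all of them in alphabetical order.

I-1 ∈ {GG Ss, GG ss, Gg Ss, Gg ss, gg Ss, gg ss}

G/I-1 ? ·: gg|Gg|GG
G/I-2 aff ·: Gg|GG
G/II-1 ? I-1×I-2: gg|Gg|GG
G/II-2 aff I-1×I-2: Gg|GG
⇒ G over [I-1,I-2,II-1,II-2]: 18 consistent
S/I-1 ? ·: ss|Ss
S/I-2 un ·: ss
S/II-1 ? I-1×I-2: ss|Ss
S/II-2 un I-1×I-2: ss
⇒ S over [I-1,I-2,II-1,II-2]: 3 consistent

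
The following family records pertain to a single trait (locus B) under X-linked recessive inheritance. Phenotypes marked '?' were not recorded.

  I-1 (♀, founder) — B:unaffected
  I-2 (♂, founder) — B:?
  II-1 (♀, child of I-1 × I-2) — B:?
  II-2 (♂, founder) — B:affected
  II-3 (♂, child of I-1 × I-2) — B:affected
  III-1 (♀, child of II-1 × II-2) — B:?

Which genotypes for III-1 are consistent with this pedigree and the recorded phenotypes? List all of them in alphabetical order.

III-1 ∈ {X^BX^b, X^bX^b}

B/I-1 un ·: X^BX^b
B/I-2 ? ·: X^BY|X^bY
B/II-1 ? I-1×I-2: X^BX^B|X^BX^b|X^bX^b
B/II-2 aff ·: X^bY
B/II-3 aff I-1×I-2: X^bY
B/III-1 ? II-1×II-2: X^BX^b|X^bX^b
⇒ B over [I-1,I-2,II-1,II-2,II-3,III-1]: 6 consistent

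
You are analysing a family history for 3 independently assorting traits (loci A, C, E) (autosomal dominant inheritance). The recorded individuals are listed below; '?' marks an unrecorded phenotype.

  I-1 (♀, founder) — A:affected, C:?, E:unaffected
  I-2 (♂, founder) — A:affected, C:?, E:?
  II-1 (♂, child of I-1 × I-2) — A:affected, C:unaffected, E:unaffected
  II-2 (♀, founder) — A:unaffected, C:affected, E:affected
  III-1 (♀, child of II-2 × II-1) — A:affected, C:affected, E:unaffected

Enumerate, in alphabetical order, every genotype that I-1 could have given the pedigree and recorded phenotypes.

I-1 ∈ {AA Cc ee, AA cc ee, Aa Cc ee, Aa cc ee}

A/I-1 aff ·: Aa|AA
A/I-2 aff ·: Aa|AA
A/II-1 aff I-1×I-2: Aa|AA
A/II-2 un ·: aa
A/III-1 aff II-2×II-1: Aa
⇒ A over [I-1,I-2,II-1,II-2,III-1]: 7 consistent
C/I-1 ? ·: cc|Cc
C/I-2 ? ·: cc|Cc
C/II-1 un I-1×I-2: cc
C/II-2 aff ·: Cc|CC
C/III-1 aff II-2×II-1: Cc
⇒ C over [I-1,I-2,II-1,II-2,III-1]: 8 consistent
E/I-1 un ·: ee
E/I-2 ? ·: ee|Ee
E/II-1 un I-1×I-2: ee
E/II-2 aff ·: Ee
E/III-1 un II-2×II-1: ee
⇒ E over [I-1,I-2,II-1,II-2,III-1]: 2 consistent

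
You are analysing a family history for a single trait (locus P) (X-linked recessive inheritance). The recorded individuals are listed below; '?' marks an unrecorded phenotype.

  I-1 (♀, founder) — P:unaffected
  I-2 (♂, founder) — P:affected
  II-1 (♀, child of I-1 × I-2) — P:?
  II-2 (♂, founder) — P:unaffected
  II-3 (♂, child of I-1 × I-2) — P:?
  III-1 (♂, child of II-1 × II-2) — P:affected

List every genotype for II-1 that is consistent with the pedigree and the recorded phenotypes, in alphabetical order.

P/I-1 un ·: X^PX^P|X^PX^p
P/I-2 aff ·: X^pY
P/II-1 ? I-1×I-2: X^PX^p|X^pX^p
P/II-2 un ·: X^PY
P/II-3 ? I-1×I-2: X^PY|X^pY
P/III-1 aff II-1×II-2: X^pY
⇒ P over [I-1,I-2,II-1,II-2,II-3,III-1]: 5 consistent

II-1 ∈ {X^PX^p, X^pX^p}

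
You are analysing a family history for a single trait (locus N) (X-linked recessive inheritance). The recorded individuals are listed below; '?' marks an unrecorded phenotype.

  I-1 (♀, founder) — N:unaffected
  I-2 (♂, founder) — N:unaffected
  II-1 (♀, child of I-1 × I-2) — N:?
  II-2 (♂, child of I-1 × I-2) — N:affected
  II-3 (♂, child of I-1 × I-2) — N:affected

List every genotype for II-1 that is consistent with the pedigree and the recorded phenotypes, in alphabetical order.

II-1 ∈ {X^NX^N, X^NX^n}

N/I-1 un ·: X^NX^n
N/I-2 un ·: X^NY
N/II-1 ? I-1×I-2: X^NX^N|X^NX^n
N/II-2 aff I-1×I-2: X^nY
N/II-3 aff I-1×I-2: X^nY
⇒ N over [I-1,I-2,II-1,II-2,II-3]: 2 consistent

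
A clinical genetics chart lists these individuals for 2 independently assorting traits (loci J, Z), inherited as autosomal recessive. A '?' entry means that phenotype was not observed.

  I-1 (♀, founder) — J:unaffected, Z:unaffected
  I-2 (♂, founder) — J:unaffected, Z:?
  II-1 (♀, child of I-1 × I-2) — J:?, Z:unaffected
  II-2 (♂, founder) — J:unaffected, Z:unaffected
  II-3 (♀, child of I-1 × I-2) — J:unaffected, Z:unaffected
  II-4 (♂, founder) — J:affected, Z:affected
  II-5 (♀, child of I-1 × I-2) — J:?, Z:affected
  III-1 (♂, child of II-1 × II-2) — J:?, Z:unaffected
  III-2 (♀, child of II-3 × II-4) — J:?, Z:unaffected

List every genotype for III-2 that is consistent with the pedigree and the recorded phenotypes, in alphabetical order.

III-2 ∈ {Jj Zz, jj Zz}

J/I-1 un ·: JJ|Jj
J/I-2 un ·: JJ|Jj
J/II-1 ? I-1×I-2: JJ|Jj|jj
J/II-2 un ·: JJ|Jj
J/II-3 un I-1×I-2: JJ|Jj
J/II-4 aff ·: jj
J/II-5 ? I-1×I-2: JJ|Jj|jj
J/III-1 ? II-1×II-2: JJ|Jj|jj
J/III-2 ? II-3×II-4: Jj|jj
⇒ J over [I-1,I-2,II-1,II-2,II-3,II-4,II-5,III-1,III-2]: 198 consistent
Z/I-1 un ·: Zz
Z/I-2 ? ·: Zz|zz
Z/II-1 un I-1×I-2: ZZ|Zz
Z/II-2 un ·: ZZ|Zz
Z/II-3 un I-1×I-2: ZZ|Zz
Z/II-4 aff ·: zz
Z/II-5 aff I-1×I-2: zz
Z/III-1 un II-1×II-2: ZZ|Zz
Z/III-2 un II-3×II-4: Zz
⇒ Z over [I-1,I-2,II-1,II-2,II-3,II-4,II-5,III-1,III-2]: 18 consistent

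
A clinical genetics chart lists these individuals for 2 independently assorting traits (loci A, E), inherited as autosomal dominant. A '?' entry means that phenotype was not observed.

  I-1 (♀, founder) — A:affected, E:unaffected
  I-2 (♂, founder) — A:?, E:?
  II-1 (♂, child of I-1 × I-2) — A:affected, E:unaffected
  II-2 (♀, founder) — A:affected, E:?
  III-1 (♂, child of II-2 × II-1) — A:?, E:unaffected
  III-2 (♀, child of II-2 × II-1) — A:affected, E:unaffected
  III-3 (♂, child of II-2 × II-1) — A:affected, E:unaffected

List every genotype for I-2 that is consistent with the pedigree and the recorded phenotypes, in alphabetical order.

I-2 ∈ {AA Ee, AA ee, Aa Ee, Aa ee, aa Ee, aa ee}

A/I-1 aff ·: Aa|AA
A/I-2 ? ·: aa|Aa|AA
A/II-1 aff I-1×I-2: Aa|AA
A/II-2 aff ·: Aa|AA
A/III-1 ? II-2×II-1: aa|Aa|AA
A/III-2 aff II-2×II-1: Aa|AA
A/III-3 aff II-2×II-1: Aa|AA
⇒ A over [I-1,I-2,II-1,II-2,III-1,III-2,III-3]: 136 consistent
E/I-1 un ·: ee
E/I-2 ? ·: ee|Ee
E/II-1 un I-1×I-2: ee
E/II-2 ? ·: ee|Ee
E/III-1 un II-2×II-1: ee
E/III-2 un II-2×II-1: ee
E/III-3 un II-2×II-1: ee
⇒ E over [I-1,I-2,II-1,II-2,III-1,III-2,III-3]: 4 consistent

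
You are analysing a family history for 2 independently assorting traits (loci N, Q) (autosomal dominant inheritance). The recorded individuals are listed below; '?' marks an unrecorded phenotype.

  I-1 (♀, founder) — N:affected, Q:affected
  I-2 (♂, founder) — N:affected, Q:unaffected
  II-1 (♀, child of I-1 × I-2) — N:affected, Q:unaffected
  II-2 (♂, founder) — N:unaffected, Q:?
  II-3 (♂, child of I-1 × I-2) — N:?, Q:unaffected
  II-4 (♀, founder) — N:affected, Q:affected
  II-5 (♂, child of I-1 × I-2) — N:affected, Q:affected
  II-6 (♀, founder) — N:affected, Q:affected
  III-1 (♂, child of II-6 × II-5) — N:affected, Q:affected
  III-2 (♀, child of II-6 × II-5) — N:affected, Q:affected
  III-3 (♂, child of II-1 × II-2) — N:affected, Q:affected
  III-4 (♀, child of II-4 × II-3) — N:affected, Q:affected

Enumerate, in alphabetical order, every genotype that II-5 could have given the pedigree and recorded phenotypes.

N/I-1 aff ·: Nn|NN
N/I-2 aff ·: Nn|NN
N/II-1 aff I-1×I-2: Nn|NN
N/II-2 un ·: nn
N/II-3 ? I-1×I-2: nn|Nn|NN
N/II-4 aff ·: Nn|NN
N/II-5 aff I-1×I-2: Nn|NN
N/II-6 aff ·: Nn|NN
N/III-1 aff II-6×II-5: Nn|NN
N/III-2 aff II-6×II-5: Nn|NN
N/III-3 aff II-1×II-2: Nn
N/III-4 aff II-4×II-3: Nn|NN
⇒ N over [I-1,I-2,II-1,II-2,II-3,II-4,II-5,II-6,III-1,III-2,III-3,III-4]: 613 consistent
Q/I-1 aff ·: Qq
Q/I-2 un ·: qq
Q/II-1 un I-1×I-2: qq
Q/II-2 ? ·: Qq|QQ
Q/II-3 un I-1×I-2: qq
Q/II-4 aff ·: Qq|QQ
Q/II-5 aff I-1×I-2: Qq
Q/II-6 aff ·: Qq|QQ
Q/III-1 aff II-6×II-5: Qq|QQ
Q/III-2 aff II-6×II-5: Qq|QQ
Q/III-3 aff II-1×II-2: Qq
Q/III-4 aff II-4×II-3: Qq
⇒ Q over [I-1,I-2,II-1,II-2,II-3,II-4,II-5,II-6,III-1,III-2,III-3,III-4]: 32 consistent

II-5 ∈ {NN Qq, Nn Qq}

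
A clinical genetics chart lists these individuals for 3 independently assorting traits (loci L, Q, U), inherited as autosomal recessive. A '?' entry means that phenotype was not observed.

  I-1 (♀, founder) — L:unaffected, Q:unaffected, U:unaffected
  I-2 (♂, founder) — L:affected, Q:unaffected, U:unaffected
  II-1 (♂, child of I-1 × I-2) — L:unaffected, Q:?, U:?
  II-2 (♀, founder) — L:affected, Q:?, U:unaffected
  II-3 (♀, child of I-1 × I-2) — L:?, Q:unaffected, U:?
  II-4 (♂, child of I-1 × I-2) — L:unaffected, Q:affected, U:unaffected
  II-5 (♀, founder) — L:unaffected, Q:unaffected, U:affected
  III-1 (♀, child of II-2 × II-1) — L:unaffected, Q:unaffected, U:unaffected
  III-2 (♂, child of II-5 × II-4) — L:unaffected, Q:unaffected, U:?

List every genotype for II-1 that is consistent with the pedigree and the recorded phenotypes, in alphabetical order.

II-1 ∈ {Ll QQ UU, Ll QQ Uu, Ll QQ uu, Ll Qq UU, Ll Qq Uu, Ll Qq uu, Ll qq UU, Ll qq Uu, Ll qq uu}

L/I-1 un ·: LL|Ll
L/I-2 aff ·: ll
L/II-1 un I-1×I-2: Ll
L/II-2 aff ·: ll
L/II-3 ? I-1×I-2: Ll|ll
L/II-4 un I-1×I-2: Ll
L/II-5 un ·: LL|Ll
L/III-1 un II-2×II-1: Ll
L/III-2 un II-5×II-4: LL|Ll
⇒ L over [I-1,I-2,II-1,II-2,II-3,II-4,II-5,III-1,III-2]: 12 consistent
Q/I-1 un ·: Qq
Q/I-2 un ·: Qq
Q/II-1 ? I-1×I-2: QQ|Qq|qq
Q/II-2 ? ·: QQ|Qq|qq
Q/II-3 un I-1×I-2: QQ|Qq
Q/II-4 aff I-1×I-2: qq
Q/II-5 un ·: QQ|Qq
Q/III-1 un II-2×II-1: QQ|Qq
Q/III-2 un II-5×II-4: Qq
⇒ Q over [I-1,I-2,II-1,II-2,II-3,II-4,II-5,III-1,III-2]: 44 consistent
U/I-1 un ·: UU|Uu
U/I-2 un ·: UU|Uu
U/II-1 ? I-1×I-2: UU|Uu|uu
U/II-2 un ·: UU|Uu
U/II-3 ? I-1×I-2: UU|Uu|uu
U/II-4 un I-1×I-2: UU|Uu
U/II-5 aff ·: uu
U/III-1 un II-2×II-1: UU|Uu
U/III-2 ? II-5×II-4: Uu|uu
⇒ U over [I-1,I-2,II-1,II-2,II-3,II-4,II-5,III-1,III-2]: 168 consistent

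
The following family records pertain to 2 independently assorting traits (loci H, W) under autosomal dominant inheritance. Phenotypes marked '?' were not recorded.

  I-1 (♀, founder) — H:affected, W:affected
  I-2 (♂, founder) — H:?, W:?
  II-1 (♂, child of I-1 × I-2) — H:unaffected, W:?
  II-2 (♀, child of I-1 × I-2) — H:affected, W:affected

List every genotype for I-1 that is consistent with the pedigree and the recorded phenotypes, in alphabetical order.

I-1 ∈ {Hh WW, Hh Ww}

H/I-1 aff ·: Hh
H/I-2 ? ·: hh|Hh
H/II-1 un I-1×I-2: hh
H/II-2 aff I-1×I-2: Hh|HH
⇒ H over [I-1,I-2,II-1,II-2]: 3 consistent
W/I-1 aff ·: Ww|WW
W/I-2 ? ·: ww|Ww|WW
W/II-1 ? I-1×I-2: ww|Ww|WW
W/II-2 aff I-1×I-2: Ww|WW
⇒ W over [I-1,I-2,II-1,II-2]: 18 consistent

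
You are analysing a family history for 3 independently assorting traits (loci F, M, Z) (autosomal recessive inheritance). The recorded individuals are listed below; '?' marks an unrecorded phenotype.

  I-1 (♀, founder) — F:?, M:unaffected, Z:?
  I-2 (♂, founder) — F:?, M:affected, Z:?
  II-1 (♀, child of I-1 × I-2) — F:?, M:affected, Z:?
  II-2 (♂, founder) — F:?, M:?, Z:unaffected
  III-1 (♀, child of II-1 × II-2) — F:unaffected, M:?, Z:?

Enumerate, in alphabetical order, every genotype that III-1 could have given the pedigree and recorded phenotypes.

III-1 ∈ {FF Mm ZZ, FF Mm Zz, FF Mm zz, FF mm ZZ, FF mm Zz, FF mm zz, Ff Mm ZZ, Ff Mm Zz, Ff Mm zz, Ff mm ZZ, Ff mm Zz, Ff mm zz}

F/I-1 ? ·: FF|Ff|ff
F/I-2 ? ·: FF|Ff|ff
F/II-1 ? I-1×I-2: FF|Ff|ff
F/II-2 ? ·: FF|Ff|ff
F/III-1 un II-1×II-2: FF|Ff
⇒ F over [I-1,I-2,II-1,II-2,III-1]: 59 consistent
M/I-1 un ·: Mm
M/I-2 aff ·: mm
M/II-1 aff I-1×I-2: mm
M/II-2 ? ·: MM|Mm|mm
M/III-1 ? II-1×II-2: Mm|mm
⇒ M over [I-1,I-2,II-1,II-2,III-1]: 4 consistent
Z/I-1 ? ·: ZZ|Zz|zz
Z/I-2 ? ·: ZZ|Zz|zz
Z/II-1 ? I-1×I-2: ZZ|Zz|zz
Z/II-2 un ·: ZZ|Zz
Z/III-1 ? II-1×II-2: ZZ|Zz|zz
⇒ Z over [I-1,I-2,II-1,II-2,III-1]: 59 consistent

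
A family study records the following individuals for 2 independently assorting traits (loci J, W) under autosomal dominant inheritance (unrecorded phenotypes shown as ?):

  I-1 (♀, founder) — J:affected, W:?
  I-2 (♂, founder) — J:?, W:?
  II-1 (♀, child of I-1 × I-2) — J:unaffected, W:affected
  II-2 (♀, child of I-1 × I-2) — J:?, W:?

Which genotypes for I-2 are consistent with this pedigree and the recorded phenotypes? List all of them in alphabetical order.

I-2 ∈ {Jj WW, Jj Ww, Jj ww, jj WW, jj Ww, jj ww}

J/I-1 aff ·: Jj
J/I-2 ? ·: jj|Jj
J/II-1 un I-1×I-2: jj
J/II-2 ? I-1×I-2: jj|Jj|JJ
⇒ J over [I-1,I-2,II-1,II-2]: 5 consistent
W/I-1 ? ·: ww|Ww|WW
W/I-2 ? ·: ww|Ww|WW
W/II-1 aff I-1×I-2: Ww|WW
W/II-2 ? I-1×I-2: ww|Ww|WW
⇒ W over [I-1,I-2,II-1,II-2]: 21 consistent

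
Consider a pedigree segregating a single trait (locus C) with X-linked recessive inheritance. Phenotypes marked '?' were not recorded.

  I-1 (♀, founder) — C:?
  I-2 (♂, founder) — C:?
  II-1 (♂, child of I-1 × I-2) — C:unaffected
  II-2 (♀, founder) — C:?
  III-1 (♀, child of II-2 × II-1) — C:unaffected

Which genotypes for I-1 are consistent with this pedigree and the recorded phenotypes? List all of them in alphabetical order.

C/I-1 ? ·: X^CX^C|X^CX^c
C/I-2 ? ·: X^CY|X^cY
C/II-1 un I-1×I-2: X^CY
C/II-2 ? ·: X^CX^C|X^CX^c|X^cX^c
C/III-1 un II-2×II-1: X^CX^C|X^CX^c
⇒ C over [I-1,I-2,II-1,II-2,III-1]: 16 consistent

I-1 ∈ {X^CX^C, X^CX^c}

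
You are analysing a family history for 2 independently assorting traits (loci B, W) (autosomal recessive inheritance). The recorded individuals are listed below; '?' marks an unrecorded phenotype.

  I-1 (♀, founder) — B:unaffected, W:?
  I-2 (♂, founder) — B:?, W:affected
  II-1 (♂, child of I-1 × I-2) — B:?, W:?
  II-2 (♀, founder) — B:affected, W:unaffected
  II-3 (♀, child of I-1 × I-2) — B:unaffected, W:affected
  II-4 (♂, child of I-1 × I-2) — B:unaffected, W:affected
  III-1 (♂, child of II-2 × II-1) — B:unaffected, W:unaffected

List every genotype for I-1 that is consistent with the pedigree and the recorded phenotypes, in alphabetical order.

B/I-1 un ·: BB|Bb
B/I-2 ? ·: BB|Bb|bb
B/II-1 ? I-1×I-2: BB|Bb
B/II-2 aff ·: bb
B/II-3 un I-1×I-2: BB|Bb
B/II-4 un I-1×I-2: BB|Bb
B/III-1 un II-2×II-1: Bb
⇒ B over [I-1,I-2,II-1,II-2,II-3,II-4,III-1]: 27 consistent
W/I-1 ? ·: Ww|ww
W/I-2 aff ·: ww
W/II-1 ? I-1×I-2: Ww|ww
W/II-2 un ·: WW|Ww
W/II-3 aff I-1×I-2: ww
W/II-4 aff I-1×I-2: ww
W/III-1 un II-2×II-1: WW|Ww
⇒ W over [I-1,I-2,II-1,II-2,II-3,II-4,III-1]: 8 consistent

I-1 ∈ {BB Ww, BB ww, Bb Ww, Bb ww}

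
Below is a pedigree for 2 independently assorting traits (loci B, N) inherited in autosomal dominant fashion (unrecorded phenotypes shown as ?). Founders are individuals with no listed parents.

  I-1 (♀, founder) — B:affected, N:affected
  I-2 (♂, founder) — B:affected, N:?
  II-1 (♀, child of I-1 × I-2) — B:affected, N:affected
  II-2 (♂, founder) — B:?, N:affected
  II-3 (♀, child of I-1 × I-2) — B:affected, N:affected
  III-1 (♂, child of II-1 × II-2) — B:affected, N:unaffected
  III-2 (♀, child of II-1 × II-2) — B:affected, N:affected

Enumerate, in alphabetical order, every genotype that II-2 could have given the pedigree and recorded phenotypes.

B/I-1 aff ·: Bb|BB
B/I-2 aff ·: Bb|BB
B/II-1 aff I-1×I-2: Bb|BB
B/II-2 ? ·: bb|Bb|BB
B/II-3 aff I-1×I-2: Bb|BB
B/III-1 aff II-1×II-2: Bb|BB
B/III-2 aff II-1×II-2: Bb|BB
⇒ B over [I-1,I-2,II-1,II-2,II-3,III-1,III-2]: 96 consistent
N/I-1 aff ·: Nn|NN
N/I-2 ? ·: nn|Nn|NN
N/II-1 aff I-1×I-2: Nn
N/II-2 aff ·: Nn
N/II-3 aff I-1×I-2: Nn|NN
N/III-1 un II-1×II-2: nn
N/III-2 aff II-1×II-2: Nn|NN
⇒ N over [I-1,I-2,II-1,II-2,II-3,III-1,III-2]: 16 consistent

II-2 ∈ {BB Nn, Bb Nn, bb Nn}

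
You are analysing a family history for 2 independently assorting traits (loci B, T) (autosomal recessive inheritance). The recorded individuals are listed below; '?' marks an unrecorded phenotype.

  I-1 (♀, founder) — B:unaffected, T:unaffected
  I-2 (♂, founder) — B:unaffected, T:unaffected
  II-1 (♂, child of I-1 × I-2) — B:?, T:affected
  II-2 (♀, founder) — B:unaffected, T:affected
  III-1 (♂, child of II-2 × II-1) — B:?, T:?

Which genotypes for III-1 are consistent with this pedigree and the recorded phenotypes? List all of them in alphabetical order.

III-1 ∈ {BB tt, Bb tt, bb tt}

B/I-1 un ·: BB|Bb
B/I-2 un ·: BB|Bb
B/II-1 ? I-1×I-2: BB|Bb|bb
B/II-2 un ·: BB|Bb
B/III-1 ? II-2×II-1: BB|Bb|bb
⇒ B over [I-1,I-2,II-1,II-2,III-1]: 30 consistent
T/I-1 un ·: Tt
T/I-2 un ·: Tt
T/II-1 aff I-1×I-2: tt
T/II-2 aff ·: tt
T/III-1 ? II-2×II-1: tt
⇒ T over [I-1,I-2,II-1,II-2,III-1]: 1 consistent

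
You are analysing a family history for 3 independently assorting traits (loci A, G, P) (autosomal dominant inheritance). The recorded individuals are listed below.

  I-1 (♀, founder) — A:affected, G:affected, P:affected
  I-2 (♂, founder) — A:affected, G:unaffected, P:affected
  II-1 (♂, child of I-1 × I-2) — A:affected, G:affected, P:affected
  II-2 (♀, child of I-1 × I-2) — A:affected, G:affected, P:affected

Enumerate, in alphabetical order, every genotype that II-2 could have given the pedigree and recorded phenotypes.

II-2 ∈ {AA Gg PP, AA Gg Pp, Aa Gg PP, Aa Gg Pp}

A/I-1 aff ·: Aa|AA
A/I-2 aff ·: Aa|AA
A/II-1 aff I-1×I-2: Aa|AA
A/II-2 aff I-1×I-2: Aa|AA
⇒ A over [I-1,I-2,II-1,II-2]: 13 consistent
G/I-1 aff ·: Gg|GG
G/I-2 un ·: gg
G/II-1 aff I-1×I-2: Gg
G/II-2 aff I-1×I-2: Gg
⇒ G over [I-1,I-2,II-1,II-2]: 2 consistent
P/I-1 aff ·: Pp|PP
P/I-2 aff ·: Pp|PP
P/II-1 aff I-1×I-2: Pp|PP
P/II-2 aff I-1×I-2: Pp|PP
⇒ P over [I-1,I-2,II-1,II-2]: 13 consistent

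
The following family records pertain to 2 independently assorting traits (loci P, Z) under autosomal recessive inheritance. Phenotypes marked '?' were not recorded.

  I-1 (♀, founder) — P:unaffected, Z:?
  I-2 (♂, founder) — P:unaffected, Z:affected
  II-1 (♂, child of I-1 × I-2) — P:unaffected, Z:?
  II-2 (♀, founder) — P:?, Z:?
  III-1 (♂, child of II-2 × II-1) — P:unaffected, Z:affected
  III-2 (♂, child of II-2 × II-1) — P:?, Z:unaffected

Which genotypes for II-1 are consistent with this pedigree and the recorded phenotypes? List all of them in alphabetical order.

II-1 ∈ {PP Zz, PP zz, Pp Zz, Pp zz}

P/I-1 un ·: PP|Pp
P/I-2 un ·: PP|Pp
P/II-1 un I-1×I-2: PP|Pp
P/II-2 ? ·: PP|Pp|pp
P/III-1 un II-2×II-1: PP|Pp
P/III-2 ? II-2×II-1: PP|Pp|pp
⇒ P over [I-1,I-2,II-1,II-2,III-1,III-2]: 60 consistent
Z/I-1 ? ·: ZZ|Zz|zz
Z/I-2 aff ·: zz
Z/II-1 ? I-1×I-2: Zz|zz
Z/II-2 ? ·: Zz|zz
Z/III-1 aff II-2×II-1: zz
Z/III-2 un II-2×II-1: ZZ|Zz
⇒ Z over [I-1,I-2,II-1,II-2,III-1,III-2]: 8 consistent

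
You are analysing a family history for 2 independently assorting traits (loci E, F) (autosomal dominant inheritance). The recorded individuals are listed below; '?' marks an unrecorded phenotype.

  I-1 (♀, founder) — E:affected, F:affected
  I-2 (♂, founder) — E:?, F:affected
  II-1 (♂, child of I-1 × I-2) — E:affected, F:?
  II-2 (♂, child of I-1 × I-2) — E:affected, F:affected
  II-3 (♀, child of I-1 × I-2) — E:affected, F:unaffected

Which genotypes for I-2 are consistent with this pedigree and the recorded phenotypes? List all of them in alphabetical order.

E/I-1 aff ·: Ee|EE
E/I-2 ? ·: ee|Ee|EE
E/II-1 aff I-1×I-2: Ee|EE
E/II-2 aff I-1×I-2: Ee|EE
E/II-3 aff I-1×I-2: Ee|EE
⇒ E over [I-1,I-2,II-1,II-2,II-3]: 27 consistent
F/I-1 aff ·: Ff
F/I-2 aff ·: Ff
F/II-1 ? I-1×I-2: ff|Ff|FF
F/II-2 aff I-1×I-2: Ff|FF
F/II-3 un I-1×I-2: ff
⇒ F over [I-1,I-2,II-1,II-2,II-3]: 6 consistent

I-2 ∈ {EE Ff, Ee Ff, ee Ff}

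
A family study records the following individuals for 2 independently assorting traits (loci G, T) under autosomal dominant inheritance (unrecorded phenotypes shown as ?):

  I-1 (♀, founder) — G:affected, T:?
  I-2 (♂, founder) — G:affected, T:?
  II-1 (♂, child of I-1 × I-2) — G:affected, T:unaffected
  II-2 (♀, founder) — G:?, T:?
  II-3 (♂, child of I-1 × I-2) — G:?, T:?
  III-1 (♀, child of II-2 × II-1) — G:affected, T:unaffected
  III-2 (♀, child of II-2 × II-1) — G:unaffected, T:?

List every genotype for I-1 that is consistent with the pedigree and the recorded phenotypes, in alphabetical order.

I-1 ∈ {GG Tt, GG tt, Gg Tt, Gg tt}

G/I-1 aff ·: Gg|GG
G/I-2 aff ·: Gg|GG
G/II-1 aff I-1×I-2: Gg
G/II-2 ? ·: gg|Gg
G/II-3 ? I-1×I-2: gg|Gg|GG
G/III-1 aff II-2×II-1: Gg|GG
G/III-2 un II-2×II-1: gg
⇒ G over [I-1,I-2,II-1,II-2,II-3,III-1,III-2]: 21 consistent
T/I-1 ? ·: tt|Tt
T/I-2 ? ·: tt|Tt
T/II-1 un I-1×I-2: tt
T/II-2 ? ·: tt|Tt
T/II-3 ? I-1×I-2: tt|Tt|TT
T/III-1 un II-2×II-1: tt
T/III-2 ? II-2×II-1: tt|Tt
⇒ T over [I-1,I-2,II-1,II-2,II-3,III-1,III-2]: 24 consistent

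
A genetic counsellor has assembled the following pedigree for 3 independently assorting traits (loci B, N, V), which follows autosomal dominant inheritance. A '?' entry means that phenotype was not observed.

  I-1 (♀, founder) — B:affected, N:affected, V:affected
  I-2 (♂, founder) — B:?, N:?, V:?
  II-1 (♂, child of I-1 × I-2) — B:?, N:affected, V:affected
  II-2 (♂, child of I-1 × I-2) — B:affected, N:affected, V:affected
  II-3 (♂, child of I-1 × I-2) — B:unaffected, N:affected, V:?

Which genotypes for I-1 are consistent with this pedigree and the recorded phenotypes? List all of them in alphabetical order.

B/I-1 aff ·: Bb
B/I-2 ? ·: bb|Bb
B/II-1 ? I-1×I-2: bb|Bb|BB
B/II-2 aff I-1×I-2: Bb|BB
B/II-3 un I-1×I-2: bb
⇒ B over [I-1,I-2,II-1,II-2,II-3]: 8 consistent
N/I-1 aff ·: Nn|NN
N/I-2 ? ·: nn|Nn|NN
N/II-1 aff I-1×I-2: Nn|NN
N/II-2 aff I-1×I-2: Nn|NN
N/II-3 aff I-1×I-2: Nn|NN
⇒ N over [I-1,I-2,II-1,II-2,II-3]: 27 consistent
V/I-1 aff ·: Vv|VV
V/I-2 ? ·: vv|Vv|VV
V/II-1 aff I-1×I-2: Vv|VV
V/II-2 aff I-1×I-2: Vv|VV
V/II-3 ? I-1×I-2: vv|Vv|VV
⇒ V over [I-1,I-2,II-1,II-2,II-3]: 32 consistent

I-1 ∈ {Bb NN VV, Bb NN Vv, Bb Nn VV, Bb Nn Vv}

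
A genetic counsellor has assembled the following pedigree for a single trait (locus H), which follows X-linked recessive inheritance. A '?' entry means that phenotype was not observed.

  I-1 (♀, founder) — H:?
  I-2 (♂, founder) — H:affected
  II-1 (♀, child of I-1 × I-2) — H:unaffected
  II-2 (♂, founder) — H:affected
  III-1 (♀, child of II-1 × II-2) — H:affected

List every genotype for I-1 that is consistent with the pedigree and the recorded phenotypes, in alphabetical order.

I-1 ∈ {X^HX^H, X^HX^h}

H/I-1 ? ·: X^HX^H|X^HX^h
H/I-2 aff ·: X^hY
H/II-1 un I-1×I-2: X^HX^h
H/II-2 aff ·: X^hY
H/III-1 aff II-1×II-2: X^hX^h
⇒ H over [I-1,I-2,II-1,II-2,III-1]: 2 consistent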